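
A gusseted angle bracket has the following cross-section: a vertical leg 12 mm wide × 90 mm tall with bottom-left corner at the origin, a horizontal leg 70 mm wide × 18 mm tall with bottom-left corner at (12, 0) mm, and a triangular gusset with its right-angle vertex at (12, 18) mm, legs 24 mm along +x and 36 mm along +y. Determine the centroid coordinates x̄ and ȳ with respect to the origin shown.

Part | A | x̄ᵢ | ȳᵢ | A·x̄ᵢ | A·ȳᵢ
vertical leg | 1080.00 | 6.00 | 45.00 | 6480.00 | 48600.00
horizontal leg | 1260.00 | 47.00 | 9.00 | 59220.00 | 11340.00
gusset | 432.00 | 20.00 | 30.00 | 8640.00 | 12960.00
Σ | 2772.00 |  |  | 74340.00 | 72900.00
x̄ = 74340.00 / 2772.00 = 26.82 mm
ȳ = 72900.00 / 2772.00 = 26.30 mm

x̄ = 26.82 mm, ȳ = 26.30 mm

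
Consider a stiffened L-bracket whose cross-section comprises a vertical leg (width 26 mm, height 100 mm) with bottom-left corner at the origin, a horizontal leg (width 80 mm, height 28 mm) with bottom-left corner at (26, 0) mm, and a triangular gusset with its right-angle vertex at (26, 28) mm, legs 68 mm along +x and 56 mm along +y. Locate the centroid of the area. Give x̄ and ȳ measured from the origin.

Part | A | x̄ᵢ | ȳᵢ | A·x̄ᵢ | A·ȳᵢ
vertical leg | 2600.00 | 13.00 | 50.00 | 33800.00 | 130000.00
horizontal leg | 2240.00 | 66.00 | 14.00 | 147840.00 | 31360.00
gusset | 1904.00 | 48.67 | 46.67 | 92661.33 | 88853.33
Σ | 6744.00 |  |  | 274301.33 | 250213.33
x̄ = 274301.33 / 6744.00 = 40.67 mm
ȳ = 250213.33 / 6744.00 = 37.10 mm

x̄ = 40.67 mm, ȳ = 37.10 mm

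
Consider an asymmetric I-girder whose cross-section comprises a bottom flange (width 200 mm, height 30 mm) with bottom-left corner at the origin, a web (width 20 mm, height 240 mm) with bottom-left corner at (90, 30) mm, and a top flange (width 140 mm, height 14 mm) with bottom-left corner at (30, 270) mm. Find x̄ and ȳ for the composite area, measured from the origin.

x̄ = 100.00 mm, ȳ = 106.03 mm

bottom flange: A = 200 × 30 = 6000.00, centroid at (100.00, 15.00).
web: A = 20 × 240 = 4800.00, centroid at (100.00, 150.00).
top flange: A = 140 × 14 = 1960.00, centroid at (100.00, 277.00).
ΣA = 12760.00 mm², ΣAx̄ = 1276000.00 mm³, ΣAȳ = 1352920.00 mm³.
x̄ = 1276000.00/12760.00 = 100.00 mm; ȳ = 1352920.00/12760.00 = 106.03 mm.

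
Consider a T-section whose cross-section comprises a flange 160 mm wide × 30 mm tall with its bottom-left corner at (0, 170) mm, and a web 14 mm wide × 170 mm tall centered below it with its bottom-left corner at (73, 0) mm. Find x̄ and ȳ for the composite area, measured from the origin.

Part | A | x̄ᵢ | ȳᵢ | A·x̄ᵢ | A·ȳᵢ
web | 2380.00 | 80.00 | 85.00 | 190400.00 | 202300.00
flange | 4800.00 | 80.00 | 185.00 | 384000.00 | 888000.00
Σ | 7180.00 |  |  | 574400.00 | 1090300.00
x̄ = 574400.00 / 7180.00 = 80.00 mm
ȳ = 1090300.00 / 7180.00 = 151.85 mm

x̄ = 80.00 mm, ȳ = 151.85 mm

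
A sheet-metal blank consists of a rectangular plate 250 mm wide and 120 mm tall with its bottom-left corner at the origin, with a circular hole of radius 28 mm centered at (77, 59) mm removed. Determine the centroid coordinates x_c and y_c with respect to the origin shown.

x_c = 129.29 mm, y_c = 60.09 mm

plate: A = 250 × 120 = 30000.00, centroid at (125.00, 60.00).
hole: A = −π·28² = -2463.01, centroid at (77.00, 59.00).
ΣA = 27536.99 mm², ΣAx_c = 3560348.33 mm³, ΣAy_c = 1654682.49 mm³.
x_c = 3560348.33/27536.99 = 129.29 mm; y_c = 1654682.49/27536.99 = 60.09 mm.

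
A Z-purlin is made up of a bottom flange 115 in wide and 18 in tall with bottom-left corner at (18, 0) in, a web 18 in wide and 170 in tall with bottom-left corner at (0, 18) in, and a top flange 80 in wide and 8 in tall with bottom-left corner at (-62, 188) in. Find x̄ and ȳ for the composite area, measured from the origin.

x̄ = 29.42 in, ȳ = 79.15 in

bottom flange: A = 115 × 18 = 2070.00, centroid at (75.50, 9.00).
web: A = 18 × 170 = 3060.00, centroid at (9.00, 103.00).
top flange: A = 80 × 8 = 640.00, centroid at (-22.00, 192.00).
ΣA = 5770.00 in², ΣAx̄ = 169745.00 in³, ΣAȳ = 456690.00 in³.
x̄ = 169745.00/5770.00 = 29.42 in; ȳ = 456690.00/5770.00 = 79.15 in.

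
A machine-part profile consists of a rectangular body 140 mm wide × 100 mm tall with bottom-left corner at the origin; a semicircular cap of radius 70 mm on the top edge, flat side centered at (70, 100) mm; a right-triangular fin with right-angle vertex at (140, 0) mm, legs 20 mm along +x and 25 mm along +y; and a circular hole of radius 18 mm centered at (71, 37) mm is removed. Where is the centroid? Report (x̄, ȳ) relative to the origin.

x̄ = 70.87 mm, ȳ = 79.45 mm

rectangular body: A = 140 × 100 = 14000.00, centroid at (70.00, 50.00).
semicircular top: A = ½π·70² = 7696.90, centroid at (70.00, 129.71).
triangular fin: A = ½·20·25 = 250.00, centroid at (146.67, 8.33).
hole: A = −π·18² = -1017.88, centroid at (71.00, 37.00).
ΣA = 20929.03 mm²
ΣAx̄ = (14000.00)(70.00) + (7696.90)(70.00) + (250.00)(146.67) + (-1017.88)(71.00) = 1483180.61 mm³
ΣAȳ = (14000.00)(50.00) + (7696.90)(129.71) + (250.00)(8.33) + (-1017.88)(37.00) = 1662778.79 mm³
x̄ = 1483180.61 / 20929.03 = 70.87 mm
ȳ = 1662778.79 / 20929.03 = 79.45 mm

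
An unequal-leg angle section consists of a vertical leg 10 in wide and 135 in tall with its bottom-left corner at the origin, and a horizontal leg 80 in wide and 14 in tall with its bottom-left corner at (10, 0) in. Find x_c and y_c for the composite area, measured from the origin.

x_c = 25.40 in, y_c = 40.07 in

vertical leg: A = 10 × 135 = 1350.00, centroid at (5.00, 67.50).
horizontal leg: A = 80 × 14 = 1120.00, centroid at (50.00, 7.00).
ΣA = 2470.00 in², ΣAx_c = 62750.00 in³, ΣAy_c = 98965.00 in³.
x_c = 62750.00/2470.00 = 25.40 in; y_c = 98965.00/2470.00 = 40.07 in.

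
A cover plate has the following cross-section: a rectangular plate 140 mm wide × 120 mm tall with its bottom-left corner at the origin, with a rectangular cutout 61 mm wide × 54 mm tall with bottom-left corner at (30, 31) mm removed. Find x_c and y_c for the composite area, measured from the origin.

Part | A | x̄ᵢ | ȳᵢ | A·x̄ᵢ | A·ȳᵢ
plate | 16800.00 | 70.00 | 60.00 | 1176000.00 | 1008000.00
hole | -3294.00 | 60.50 | 58.00 | -199287.00 | -191052.00
Σ | 13506.00 |  |  | 976713.00 | 816948.00
x_c = 976713.00 / 13506.00 = 72.32 mm
y_c = 816948.00 / 13506.00 = 60.49 mm

x_c = 72.32 mm, y_c = 60.49 mm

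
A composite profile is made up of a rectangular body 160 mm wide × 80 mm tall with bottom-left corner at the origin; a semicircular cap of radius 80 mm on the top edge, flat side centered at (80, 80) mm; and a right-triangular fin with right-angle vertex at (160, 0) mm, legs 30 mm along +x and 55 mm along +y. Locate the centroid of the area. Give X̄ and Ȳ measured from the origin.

X̄ = 83.14 mm, Ȳ = 70.64 mm

rectangular body: A = 160 × 80 = 12800.00, centroid at (80.00, 40.00).
semicircular top: A = ½π·80² = 10053.10, centroid at (80.00, 113.95).
triangular fin: A = ½·30·55 = 825.00, centroid at (170.00, 18.33).
ΣA = 23678.10 mm²
ΣAX̄ = (12800.00)(80.00) + (10053.10)(80.00) + (825.00)(170.00) = 1968497.72 mm³
ΣAȲ = (12800.00)(40.00) + (10053.10)(113.95) + (825.00)(18.33) = 1672706.05 mm³
X̄ = 1968497.72 / 23678.10 = 83.14 mm
Ȳ = 1672706.05 / 23678.10 = 70.64 mm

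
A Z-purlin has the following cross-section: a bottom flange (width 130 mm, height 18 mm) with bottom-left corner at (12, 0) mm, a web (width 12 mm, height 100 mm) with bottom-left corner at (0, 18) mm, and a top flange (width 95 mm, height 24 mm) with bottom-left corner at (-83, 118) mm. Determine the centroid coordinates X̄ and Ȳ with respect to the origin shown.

X̄ = 18.29 mm, Ȳ = 68.57 mm

bottom flange: A = 130 × 18 = 2340.00, centroid at (77.00, 9.00).
web: A = 12 × 100 = 1200.00, centroid at (6.00, 68.00).
top flange: A = 95 × 24 = 2280.00, centroid at (-35.50, 130.00).
ΣA = 5820.00 mm²
ΣAX̄ = (2340.00)(77.00) + (1200.00)(6.00) + (2280.00)(-35.50) = 106440.00 mm³
ΣAȲ = (2340.00)(9.00) + (1200.00)(68.00) + (2280.00)(130.00) = 399060.00 mm³
X̄ = 106440.00 / 5820.00 = 18.29 mm
Ȳ = 399060.00 / 5820.00 = 68.57 mm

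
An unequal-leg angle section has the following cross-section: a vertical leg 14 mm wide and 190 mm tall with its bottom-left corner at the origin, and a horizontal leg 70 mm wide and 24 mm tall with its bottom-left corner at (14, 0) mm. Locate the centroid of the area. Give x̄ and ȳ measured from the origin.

x̄ = 23.26 mm, ȳ = 62.87 mm

vertical leg: A = 14 × 190 = 2660.00, centroid at (7.00, 95.00).
horizontal leg: A = 70 × 24 = 1680.00, centroid at (49.00, 12.00).
ΣA = 4340.00 mm², ΣAx̄ = 100940.00 mm³, ΣAȳ = 272860.00 mm³.
x̄ = 100940.00/4340.00 = 23.26 mm; ȳ = 272860.00/4340.00 = 62.87 mm.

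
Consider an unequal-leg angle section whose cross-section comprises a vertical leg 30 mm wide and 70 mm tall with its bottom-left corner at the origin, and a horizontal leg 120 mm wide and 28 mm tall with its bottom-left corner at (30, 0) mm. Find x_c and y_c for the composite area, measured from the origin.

x_c = 61.15 mm, y_c = 22.08 mm

Part | A | x̄ᵢ | ȳᵢ | A·x̄ᵢ | A·ȳᵢ
vertical leg | 2100.00 | 15.00 | 35.00 | 31500.00 | 73500.00
horizontal leg | 3360.00 | 90.00 | 14.00 | 302400.00 | 47040.00
Σ | 5460.00 |  |  | 333900.00 | 120540.00
x_c = 333900.00 / 5460.00 = 61.15 mm
y_c = 120540.00 / 5460.00 = 22.08 mm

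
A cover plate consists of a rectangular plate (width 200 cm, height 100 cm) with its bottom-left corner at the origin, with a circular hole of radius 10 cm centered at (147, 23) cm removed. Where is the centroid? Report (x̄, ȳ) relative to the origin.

x̄ = 99.25 cm, ȳ = 50.43 cm

plate: A = 200 × 100 = 20000.00, centroid at (100.00, 50.00).
hole: A = −π·10² = -314.16, centroid at (147.00, 23.00).
ΣA = 19685.84 cm², ΣAx̄ = 1953818.59 cm³, ΣAȳ = 992774.34 cm³.
x̄ = 1953818.59/19685.84 = 99.25 cm; ȳ = 992774.34/19685.84 = 50.43 cm.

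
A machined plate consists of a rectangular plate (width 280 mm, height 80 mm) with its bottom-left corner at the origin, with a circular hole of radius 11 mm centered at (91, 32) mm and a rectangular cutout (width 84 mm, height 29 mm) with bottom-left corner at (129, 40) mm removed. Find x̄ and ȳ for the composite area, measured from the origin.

plate: A = 280 × 80 = 22400.00, centroid at (140.00, 40.00).
hole 1: A = −π·11² = -380.13, centroid at (91.00, 32.00).
hole 2: A = −(84 × 29) = -2436.00, centroid at (171.00, 54.50).
ΣA = 19583.87 mm²
ΣAx̄ = (22400.00)(140.00) + (-380.13)(91.00) + (-2436.00)(171.00) = 2684851.92 mm³
ΣAȳ = (22400.00)(40.00) + (-380.13)(32.00) + (-2436.00)(54.50) = 751073.75 mm³
x̄ = 2684851.92 / 19583.87 = 137.10 mm
ȳ = 751073.75 / 19583.87 = 38.35 mm

x̄ = 137.10 mm, ȳ = 38.35 mm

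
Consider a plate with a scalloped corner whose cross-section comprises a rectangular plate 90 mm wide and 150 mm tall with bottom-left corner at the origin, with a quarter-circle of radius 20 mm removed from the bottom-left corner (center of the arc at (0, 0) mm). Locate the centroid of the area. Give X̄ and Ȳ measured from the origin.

X̄ = 45.87 mm, Ȳ = 76.58 mm

plate: A = 90 × 150 = 13500.00, centroid at (45.00, 75.00).
removed quarter-circle: A = −¼π·20² = -314.16, centroid at (8.49, 8.49).
ΣA = 13185.84 mm²
ΣAX̄ = (13500.00)(45.00) + (-314.16)(8.49) = 604833.33 mm³
ΣAȲ = (13500.00)(75.00) + (-314.16)(8.49) = 1009833.33 mm³
X̄ = 604833.33 / 13185.84 = 45.87 mm
Ȳ = 1009833.33 / 13185.84 = 76.58 mm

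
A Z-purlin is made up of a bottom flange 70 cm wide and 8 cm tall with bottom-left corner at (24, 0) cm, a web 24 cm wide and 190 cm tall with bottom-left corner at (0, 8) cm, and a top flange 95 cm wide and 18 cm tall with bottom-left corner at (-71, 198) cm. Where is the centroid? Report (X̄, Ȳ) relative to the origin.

X̄ = 6.97 cm, Ȳ = 120.92 cm

Part | A | x̄ᵢ | ȳᵢ | A·x̄ᵢ | A·ȳᵢ
bottom flange | 560.00 | 59.00 | 4.00 | 33040.00 | 2240.00
web | 4560.00 | 12.00 | 103.00 | 54720.00 | 469680.00
top flange | 1710.00 | -23.50 | 207.00 | -40185.00 | 353970.00
Σ | 6830.00 |  |  | 47575.00 | 825890.00
X̄ = 47575.00 / 6830.00 = 6.97 cm
Ȳ = 825890.00 / 6830.00 = 120.92 cm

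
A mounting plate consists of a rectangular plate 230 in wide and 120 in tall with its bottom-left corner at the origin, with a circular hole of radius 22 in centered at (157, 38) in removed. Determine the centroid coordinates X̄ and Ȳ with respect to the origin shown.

plate: A = 230 × 120 = 27600.00, centroid at (115.00, 60.00).
hole: A = −π·22² = -1520.53, centroid at (157.00, 38.00).
ΣA = 26079.47 in², ΣAX̄ = 2935276.66 in³, ΣAȲ = 1598219.83 in³.
X̄ = 2935276.66/26079.47 = 112.55 in; Ȳ = 1598219.83/26079.47 = 61.28 in.

X̄ = 112.55 in, Ȳ = 61.28 in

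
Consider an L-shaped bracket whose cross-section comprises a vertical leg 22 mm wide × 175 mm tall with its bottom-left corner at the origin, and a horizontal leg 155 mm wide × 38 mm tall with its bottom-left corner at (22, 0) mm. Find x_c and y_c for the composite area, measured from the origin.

x_c = 64.52 mm, y_c = 46.08 mm

Part | A | x̄ᵢ | ȳᵢ | A·x̄ᵢ | A·ȳᵢ
vertical leg | 3850.00 | 11.00 | 87.50 | 42350.00 | 336875.00
horizontal leg | 5890.00 | 99.50 | 19.00 | 586055.00 | 111910.00
Σ | 9740.00 |  |  | 628405.00 | 448785.00
x_c = 628405.00 / 9740.00 = 64.52 mm
y_c = 448785.00 / 9740.00 = 46.08 mm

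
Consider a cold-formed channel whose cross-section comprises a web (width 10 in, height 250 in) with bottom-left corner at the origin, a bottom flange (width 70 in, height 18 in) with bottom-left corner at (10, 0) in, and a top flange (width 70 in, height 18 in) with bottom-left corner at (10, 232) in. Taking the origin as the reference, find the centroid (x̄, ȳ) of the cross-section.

x̄ = 25.08 in, ȳ = 125.00 in

web: A = 10 × 250 = 2500.00, centroid at (5.00, 125.00).
bottom flange: A = 70 × 18 = 1260.00, centroid at (45.00, 9.00).
top flange: A = 70 × 18 = 1260.00, centroid at (45.00, 241.00).
ΣA = 5020.00 in², ΣAx̄ = 125900.00 in³, ΣAȳ = 627500.00 in³.
x̄ = 125900.00/5020.00 = 25.08 in; ȳ = 627500.00/5020.00 = 125.00 in.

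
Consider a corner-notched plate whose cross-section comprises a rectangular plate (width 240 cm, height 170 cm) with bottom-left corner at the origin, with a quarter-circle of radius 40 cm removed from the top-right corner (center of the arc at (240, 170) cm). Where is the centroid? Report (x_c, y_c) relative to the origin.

x_c = 116.73 cm, y_c = 82.84 cm

plate: A = 240 × 170 = 40800.00, centroid at (120.00, 85.00).
removed quarter-circle: A = −¼π·40² = -1256.64, centroid at (223.02, 153.02).
ΣA = 39543.36 cm², ΣAx_c = 4615740.44 cm³, ΣAy_c = 3275705.03 cm³.
x_c = 4615740.44/39543.36 = 116.73 cm; y_c = 3275705.03/39543.36 = 82.84 cm.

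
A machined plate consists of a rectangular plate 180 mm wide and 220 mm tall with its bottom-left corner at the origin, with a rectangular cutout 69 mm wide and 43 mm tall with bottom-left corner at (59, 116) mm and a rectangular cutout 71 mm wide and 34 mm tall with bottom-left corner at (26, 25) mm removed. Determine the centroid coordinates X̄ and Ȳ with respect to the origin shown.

plate: A = 180 × 220 = 39600.00, centroid at (90.00, 110.00).
hole 1: A = −(69 × 43) = -2967.00, centroid at (93.50, 137.50).
hole 2: A = −(71 × 34) = -2414.00, centroid at (61.50, 42.00).
ΣA = 34219.00 mm², ΣAX̄ = 3138124.50 mm³, ΣAȲ = 3846649.50 mm³.
X̄ = 3138124.50/34219.00 = 91.71 mm; Ȳ = 3846649.50/34219.00 = 112.41 mm.

X̄ = 91.71 mm, Ȳ = 112.41 mm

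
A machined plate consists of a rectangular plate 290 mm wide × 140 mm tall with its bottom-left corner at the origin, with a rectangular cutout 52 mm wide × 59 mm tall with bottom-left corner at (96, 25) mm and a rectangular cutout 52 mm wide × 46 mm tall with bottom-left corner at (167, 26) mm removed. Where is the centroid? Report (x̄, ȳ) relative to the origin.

Part | A | x̄ᵢ | ȳᵢ | A·x̄ᵢ | A·ȳᵢ
plate | 40600.00 | 145.00 | 70.00 | 5887000.00 | 2842000.00
hole 1 | -3068.00 | 122.00 | 54.50 | -374296.00 | -167206.00
hole 2 | -2392.00 | 193.00 | 49.00 | -461656.00 | -117208.00
Σ | 35140.00 |  |  | 5051048.00 | 2557586.00
x̄ = 5051048.00 / 35140.00 = 143.74 mm
ȳ = 2557586.00 / 35140.00 = 72.78 mm

x̄ = 143.74 mm, ȳ = 72.78 mm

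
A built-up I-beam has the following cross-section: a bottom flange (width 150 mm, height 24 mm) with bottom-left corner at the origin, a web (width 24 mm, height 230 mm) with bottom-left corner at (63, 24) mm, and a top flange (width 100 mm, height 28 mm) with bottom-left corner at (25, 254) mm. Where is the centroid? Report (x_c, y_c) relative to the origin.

x_c = 75.00 mm, y_c = 130.95 mm

Part | A | x̄ᵢ | ȳᵢ | A·x̄ᵢ | A·ȳᵢ
bottom flange | 3600.00 | 75.00 | 12.00 | 270000.00 | 43200.00
web | 5520.00 | 75.00 | 139.00 | 414000.00 | 767280.00
top flange | 2800.00 | 75.00 | 268.00 | 210000.00 | 750400.00
Σ | 11920.00 |  |  | 894000.00 | 1560880.00
x_c = 894000.00 / 11920.00 = 75.00 mm
y_c = 1560880.00 / 11920.00 = 130.95 mm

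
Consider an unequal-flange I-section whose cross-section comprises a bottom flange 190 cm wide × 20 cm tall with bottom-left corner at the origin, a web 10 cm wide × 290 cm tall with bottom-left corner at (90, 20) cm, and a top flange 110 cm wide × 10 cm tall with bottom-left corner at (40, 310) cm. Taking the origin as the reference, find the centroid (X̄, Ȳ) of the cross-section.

bottom flange: A = 190 × 20 = 3800.00, centroid at (95.00, 10.00).
web: A = 10 × 290 = 2900.00, centroid at (95.00, 165.00).
top flange: A = 110 × 10 = 1100.00, centroid at (95.00, 315.00).
ΣA = 7800.00 cm², ΣAX̄ = 741000.00 cm³, ΣAȲ = 863000.00 cm³.
X̄ = 741000.00/7800.00 = 95.00 cm; Ȳ = 863000.00/7800.00 = 110.64 cm.

X̄ = 95.00 cm, Ȳ = 110.64 cm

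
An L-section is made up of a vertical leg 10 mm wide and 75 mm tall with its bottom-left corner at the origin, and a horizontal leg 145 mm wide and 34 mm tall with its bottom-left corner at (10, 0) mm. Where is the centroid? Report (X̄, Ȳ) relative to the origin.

vertical leg: A = 10 × 75 = 750.00, centroid at (5.00, 37.50).
horizontal leg: A = 145 × 34 = 4930.00, centroid at (82.50, 17.00).
ΣA = 5680.00 mm²
ΣAX̄ = (750.00)(5.00) + (4930.00)(82.50) = 410475.00 mm³
ΣAȲ = (750.00)(37.50) + (4930.00)(17.00) = 111935.00 mm³
X̄ = 410475.00 / 5680.00 = 72.27 mm
Ȳ = 111935.00 / 5680.00 = 19.71 mm

X̄ = 72.27 mm, Ȳ = 19.71 mm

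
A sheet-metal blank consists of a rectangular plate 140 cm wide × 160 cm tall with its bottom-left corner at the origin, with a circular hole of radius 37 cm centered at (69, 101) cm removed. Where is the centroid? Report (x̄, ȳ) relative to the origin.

x̄ = 70.24 cm, ȳ = 75.01 cm

plate: A = 140 × 160 = 22400.00, centroid at (70.00, 80.00).
hole: A = −π·37² = -4300.84, centroid at (69.00, 101.00).
ΣA = 18099.16 cm², ΣAx̄ = 1271242.02 cm³, ΣAȳ = 1357615.13 cm³.
x̄ = 1271242.02/18099.16 = 70.24 cm; ȳ = 1357615.13/18099.16 = 75.01 cm.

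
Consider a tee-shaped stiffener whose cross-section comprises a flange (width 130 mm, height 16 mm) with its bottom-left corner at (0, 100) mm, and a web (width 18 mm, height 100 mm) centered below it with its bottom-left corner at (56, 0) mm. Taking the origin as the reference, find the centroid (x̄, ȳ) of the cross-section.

x̄ = 65.00 mm, ȳ = 81.09 mm

web: A = 18 × 100 = 1800.00, centroid at (65.00, 50.00).
flange: A = 130 × 16 = 2080.00, centroid at (65.00, 108.00).
ΣA = 3880.00 mm², ΣAx̄ = 252200.00 mm³, ΣAȳ = 314640.00 mm³.
x̄ = 252200.00/3880.00 = 65.00 mm; ȳ = 314640.00/3880.00 = 81.09 mm.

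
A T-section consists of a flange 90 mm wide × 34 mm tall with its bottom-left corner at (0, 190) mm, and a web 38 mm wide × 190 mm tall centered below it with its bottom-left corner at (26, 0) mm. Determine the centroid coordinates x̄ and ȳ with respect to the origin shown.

web: A = 38 × 190 = 7220.00, centroid at (45.00, 95.00).
flange: A = 90 × 34 = 3060.00, centroid at (45.00, 207.00).
ΣA = 10280.00 mm²
ΣAx̄ = (7220.00)(45.00) + (3060.00)(45.00) = 462600.00 mm³
ΣAȳ = (7220.00)(95.00) + (3060.00)(207.00) = 1319320.00 mm³
x̄ = 462600.00 / 10280.00 = 45.00 mm
ȳ = 1319320.00 / 10280.00 = 128.34 mm

x̄ = 45.00 mm, ȳ = 128.34 mm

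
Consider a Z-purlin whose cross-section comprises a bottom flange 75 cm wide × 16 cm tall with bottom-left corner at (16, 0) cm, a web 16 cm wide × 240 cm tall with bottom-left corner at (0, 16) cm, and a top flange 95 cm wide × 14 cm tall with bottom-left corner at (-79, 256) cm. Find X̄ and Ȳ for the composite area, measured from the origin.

X̄ = 8.32 cm, Ȳ = 138.40 cm

bottom flange: A = 75 × 16 = 1200.00, centroid at (53.50, 8.00).
web: A = 16 × 240 = 3840.00, centroid at (8.00, 136.00).
top flange: A = 95 × 14 = 1330.00, centroid at (-31.50, 263.00).
ΣA = 6370.00 cm²
ΣAX̄ = (1200.00)(53.50) + (3840.00)(8.00) + (1330.00)(-31.50) = 53025.00 cm³
ΣAȲ = (1200.00)(8.00) + (3840.00)(136.00) + (1330.00)(263.00) = 881630.00 cm³
X̄ = 53025.00 / 6370.00 = 8.32 cm
Ȳ = 881630.00 / 6370.00 = 138.40 cm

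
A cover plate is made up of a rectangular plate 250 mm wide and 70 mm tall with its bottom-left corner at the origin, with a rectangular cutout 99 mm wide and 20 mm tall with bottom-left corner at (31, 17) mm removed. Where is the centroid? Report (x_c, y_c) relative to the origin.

plate: A = 250 × 70 = 17500.00, centroid at (125.00, 35.00).
hole: A = −(99 × 20) = -1980.00, centroid at (80.50, 27.00).
ΣA = 15520.00 mm²
ΣAx_c = (17500.00)(125.00) + (-1980.00)(80.50) = 2028110.00 mm³
ΣAy_c = (17500.00)(35.00) + (-1980.00)(27.00) = 559040.00 mm³
x_c = 2028110.00 / 15520.00 = 130.68 mm
y_c = 559040.00 / 15520.00 = 36.02 mm

x_c = 130.68 mm, y_c = 36.02 mm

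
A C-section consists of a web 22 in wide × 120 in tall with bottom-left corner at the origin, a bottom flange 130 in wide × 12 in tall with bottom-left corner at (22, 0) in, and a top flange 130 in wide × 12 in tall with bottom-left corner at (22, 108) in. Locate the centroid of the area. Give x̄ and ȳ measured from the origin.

x̄ = 52.17 in, ȳ = 60.00 in

web: A = 22 × 120 = 2640.00, centroid at (11.00, 60.00).
bottom flange: A = 130 × 12 = 1560.00, centroid at (87.00, 6.00).
top flange: A = 130 × 12 = 1560.00, centroid at (87.00, 114.00).
ΣA = 5760.00 in²
ΣAx̄ = (2640.00)(11.00) + (1560.00)(87.00) + (1560.00)(87.00) = 300480.00 in³
ΣAȳ = (2640.00)(60.00) + (1560.00)(6.00) + (1560.00)(114.00) = 345600.00 in³
x̄ = 300480.00 / 5760.00 = 52.17 in
ȳ = 345600.00 / 5760.00 = 60.00 in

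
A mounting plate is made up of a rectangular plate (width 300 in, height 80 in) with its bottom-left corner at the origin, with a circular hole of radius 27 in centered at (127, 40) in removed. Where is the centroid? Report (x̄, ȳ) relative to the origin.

x̄ = 152.43 in, ȳ = 40.00 in

plate: A = 300 × 80 = 24000.00, centroid at (150.00, 40.00).
hole: A = −π·27² = -2290.22, centroid at (127.00, 40.00).
ΣA = 21709.78 in², ΣAx̄ = 3309141.93 in³, ΣAȳ = 868391.16 in³.
x̄ = 3309141.93/21709.78 = 152.43 in; ȳ = 868391.16/21709.78 = 40.00 in.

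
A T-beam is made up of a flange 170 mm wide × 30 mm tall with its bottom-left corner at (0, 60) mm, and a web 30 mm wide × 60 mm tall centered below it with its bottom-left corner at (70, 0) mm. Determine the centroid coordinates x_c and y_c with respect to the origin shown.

web: A = 30 × 60 = 1800.00, centroid at (85.00, 30.00).
flange: A = 170 × 30 = 5100.00, centroid at (85.00, 75.00).
ΣA = 6900.00 mm²
ΣAx_c = (1800.00)(85.00) + (5100.00)(85.00) = 586500.00 mm³
ΣAy_c = (1800.00)(30.00) + (5100.00)(75.00) = 436500.00 mm³
x_c = 586500.00 / 6900.00 = 85.00 mm
y_c = 436500.00 / 6900.00 = 63.26 mm

x_c = 85.00 mm, y_c = 63.26 mm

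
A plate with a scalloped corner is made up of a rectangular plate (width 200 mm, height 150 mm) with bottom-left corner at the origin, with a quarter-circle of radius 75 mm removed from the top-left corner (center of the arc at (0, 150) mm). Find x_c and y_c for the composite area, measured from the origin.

Part | A | x̄ᵢ | ȳᵢ | A·x̄ᵢ | A·ȳᵢ
plate | 30000.00 | 100.00 | 75.00 | 3000000.00 | 2250000.00
removed quarter-circle | -4417.86 | 31.83 | 118.17 | -140625.00 | -522054.70
Σ | 25582.14 |  |  | 2859375.00 | 1727945.30
x_c = 2859375.00 / 25582.14 = 111.77 mm
y_c = 1727945.30 / 25582.14 = 67.54 mm

x_c = 111.77 mm, y_c = 67.54 mm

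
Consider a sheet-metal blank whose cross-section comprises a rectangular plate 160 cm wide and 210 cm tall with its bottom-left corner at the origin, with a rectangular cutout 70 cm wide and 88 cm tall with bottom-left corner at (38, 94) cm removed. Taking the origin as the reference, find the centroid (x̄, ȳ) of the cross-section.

x̄ = 81.57 cm, ȳ = 97.59 cm

Part | A | x̄ᵢ | ȳᵢ | A·x̄ᵢ | A·ȳᵢ
plate | 33600.00 | 80.00 | 105.00 | 2688000.00 | 3528000.00
hole | -6160.00 | 73.00 | 138.00 | -449680.00 | -850080.00
Σ | 27440.00 |  |  | 2238320.00 | 2677920.00
x̄ = 2238320.00 / 27440.00 = 81.57 cm
ȳ = 2677920.00 / 27440.00 = 97.59 cm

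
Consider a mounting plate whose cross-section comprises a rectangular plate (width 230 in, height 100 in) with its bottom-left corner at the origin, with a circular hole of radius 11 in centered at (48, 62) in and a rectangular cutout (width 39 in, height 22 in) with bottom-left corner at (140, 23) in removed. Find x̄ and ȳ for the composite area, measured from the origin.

x̄ = 114.42 in, ȳ = 50.42 in

plate: A = 230 × 100 = 23000.00, centroid at (115.00, 50.00).
hole 1: A = −π·11² = -380.13, centroid at (48.00, 62.00).
hole 2: A = −(39 × 22) = -858.00, centroid at (159.50, 34.00).
ΣA = 21761.87 in²
ΣAx̄ = (23000.00)(115.00) + (-380.13)(48.00) + (-858.00)(159.50) = 2489902.63 in³
ΣAȳ = (23000.00)(50.00) + (-380.13)(62.00) + (-858.00)(34.00) = 1097259.77 in³
x̄ = 2489902.63 / 21761.87 = 114.42 in
ȳ = 1097259.77 / 21761.87 = 50.42 in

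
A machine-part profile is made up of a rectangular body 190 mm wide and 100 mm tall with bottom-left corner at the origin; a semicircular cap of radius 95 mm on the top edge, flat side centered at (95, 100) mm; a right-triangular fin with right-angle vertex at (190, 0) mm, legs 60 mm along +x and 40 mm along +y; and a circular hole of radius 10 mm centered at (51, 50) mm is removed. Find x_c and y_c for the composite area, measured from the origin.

Part | A | x̄ᵢ | ȳᵢ | A·x̄ᵢ | A·ȳᵢ
rectangular body | 19000.00 | 95.00 | 50.00 | 1805000.00 | 950000.00
semicircular top | 14176.44 | 95.00 | 140.32 | 1346761.50 | 1989227.02
triangular fin | 1200.00 | 210.00 | 13.33 | 252000.00 | 16000.00
hole | -314.16 | 51.00 | 50.00 | -16022.12 | -15707.96
Σ | 34062.28 |  |  | 3387739.38 | 2939519.05
x_c = 3387739.38 / 34062.28 = 99.46 mm
y_c = 2939519.05 / 34062.28 = 86.30 mm

x_c = 99.46 mm, y_c = 86.30 mm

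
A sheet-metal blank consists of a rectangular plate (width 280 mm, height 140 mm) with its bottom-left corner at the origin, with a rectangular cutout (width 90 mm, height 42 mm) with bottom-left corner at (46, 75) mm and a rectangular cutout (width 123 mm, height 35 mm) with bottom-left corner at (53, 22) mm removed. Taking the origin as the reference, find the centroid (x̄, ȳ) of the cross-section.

plate: A = 280 × 140 = 39200.00, centroid at (140.00, 70.00).
hole 1: A = −(90 × 42) = -3780.00, centroid at (91.00, 96.00).
hole 2: A = −(123 × 35) = -4305.00, centroid at (114.50, 39.50).
ΣA = 31115.00 mm², ΣAx̄ = 4651097.50 mm³, ΣAȳ = 2211072.50 mm³.
x̄ = 4651097.50/31115.00 = 149.48 mm; ȳ = 2211072.50/31115.00 = 71.06 mm.

x̄ = 149.48 mm, ȳ = 71.06 mm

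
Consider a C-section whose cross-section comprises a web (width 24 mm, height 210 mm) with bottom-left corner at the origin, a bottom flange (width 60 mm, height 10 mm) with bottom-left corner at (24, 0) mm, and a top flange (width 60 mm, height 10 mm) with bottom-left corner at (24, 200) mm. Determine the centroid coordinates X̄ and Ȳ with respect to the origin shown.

X̄ = 20.08 mm, Ȳ = 105.00 mm

Part | A | x̄ᵢ | ȳᵢ | A·x̄ᵢ | A·ȳᵢ
web | 5040.00 | 12.00 | 105.00 | 60480.00 | 529200.00
bottom flange | 600.00 | 54.00 | 5.00 | 32400.00 | 3000.00
top flange | 600.00 | 54.00 | 205.00 | 32400.00 | 123000.00
Σ | 6240.00 |  |  | 125280.00 | 655200.00
X̄ = 125280.00 / 6240.00 = 20.08 mm
Ȳ = 655200.00 / 6240.00 = 105.00 mm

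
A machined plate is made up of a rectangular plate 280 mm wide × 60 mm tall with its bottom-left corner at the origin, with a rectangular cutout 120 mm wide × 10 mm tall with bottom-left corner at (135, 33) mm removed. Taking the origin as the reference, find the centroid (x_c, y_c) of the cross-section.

x_c = 135.77 mm, y_c = 29.38 mm

plate: A = 280 × 60 = 16800.00, centroid at (140.00, 30.00).
hole: A = −(120 × 10) = -1200.00, centroid at (195.00, 38.00).
ΣA = 15600.00 mm², ΣAx_c = 2118000.00 mm³, ΣAy_c = 458400.00 mm³.
x_c = 2118000.00/15600.00 = 135.77 mm; y_c = 458400.00/15600.00 = 29.38 mm.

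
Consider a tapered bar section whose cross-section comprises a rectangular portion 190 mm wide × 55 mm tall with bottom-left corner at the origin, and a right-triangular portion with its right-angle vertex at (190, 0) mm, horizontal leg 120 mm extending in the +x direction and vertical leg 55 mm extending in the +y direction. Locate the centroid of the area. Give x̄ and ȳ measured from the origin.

rectangular portion: A = 190 × 55 = 10450.00, centroid at (95.00, 27.50).
triangular portion: A = ½·120·55 = 3300.00, centroid at (230.00, 18.33).
ΣA = 13750.00 mm², ΣAx̄ = 1751750.00 mm³, ΣAȳ = 347875.00 mm³.
x̄ = 1751750.00/13750.00 = 127.40 mm; ȳ = 347875.00/13750.00 = 25.30 mm.

x̄ = 127.40 mm, ȳ = 25.30 mm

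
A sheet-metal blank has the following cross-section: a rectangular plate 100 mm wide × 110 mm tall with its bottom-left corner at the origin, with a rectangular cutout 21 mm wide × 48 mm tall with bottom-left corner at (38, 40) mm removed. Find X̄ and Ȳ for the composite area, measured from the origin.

X̄ = 50.15 mm, Ȳ = 54.09 mm

Part | A | x̄ᵢ | ȳᵢ | A·x̄ᵢ | A·ȳᵢ
plate | 11000.00 | 50.00 | 55.00 | 550000.00 | 605000.00
hole | -1008.00 | 48.50 | 64.00 | -48888.00 | -64512.00
Σ | 9992.00 |  |  | 501112.00 | 540488.00
X̄ = 501112.00 / 9992.00 = 50.15 mm
Ȳ = 540488.00 / 9992.00 = 54.09 mm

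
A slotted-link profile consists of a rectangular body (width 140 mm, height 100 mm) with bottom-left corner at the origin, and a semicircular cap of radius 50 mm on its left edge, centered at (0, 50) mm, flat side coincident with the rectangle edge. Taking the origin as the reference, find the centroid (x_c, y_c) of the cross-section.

rectangular body: A = 140 × 100 = 14000.00, centroid at (70.00, 50.00).
semicircular end: A = ½π·50² = 3926.99, centroid at (-21.22, 50.00).
ΣA = 17926.99 mm², ΣAx_c = 896666.67 mm³, ΣAy_c = 896349.54 mm³.
x_c = 896666.67/17926.99 = 50.02 mm; y_c = 896349.54/17926.99 = 50.00 mm.

x_c = 50.02 mm, y_c = 50.00 mm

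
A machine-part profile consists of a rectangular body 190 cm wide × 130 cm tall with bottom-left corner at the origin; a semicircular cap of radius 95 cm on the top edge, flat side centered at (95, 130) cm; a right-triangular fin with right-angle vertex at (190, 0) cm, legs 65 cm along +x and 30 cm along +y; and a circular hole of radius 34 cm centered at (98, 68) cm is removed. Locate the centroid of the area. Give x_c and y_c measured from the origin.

x_c = 97.84 cm, y_c = 104.44 cm

rectangular body: A = 190 × 130 = 24700.00, centroid at (95.00, 65.00).
semicircular top: A = ½π·95² = 14176.44, centroid at (95.00, 170.32).
triangular fin: A = ½·65·30 = 975.00, centroid at (211.67, 10.00).
hole: A = −π·34² = -3631.68, centroid at (98.00, 68.00).
ΣA = 36219.76 cm², ΣAx_c = 3543731.75 cm³, ΣAy_c = 3782815.81 cm³.
x_c = 3543731.75/36219.76 = 97.84 cm; y_c = 3782815.81/36219.76 = 104.44 cm.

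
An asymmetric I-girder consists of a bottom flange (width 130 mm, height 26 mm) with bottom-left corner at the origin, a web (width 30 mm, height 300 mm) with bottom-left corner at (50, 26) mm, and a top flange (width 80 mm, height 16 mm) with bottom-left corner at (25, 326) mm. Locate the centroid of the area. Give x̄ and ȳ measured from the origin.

bottom flange: A = 130 × 26 = 3380.00, centroid at (65.00, 13.00).
web: A = 30 × 300 = 9000.00, centroid at (65.00, 176.00).
top flange: A = 80 × 16 = 1280.00, centroid at (65.00, 334.00).
ΣA = 13660.00 mm², ΣAx̄ = 887900.00 mm³, ΣAȳ = 2055460.00 mm³.
x̄ = 887900.00/13660.00 = 65.00 mm; ȳ = 2055460.00/13660.00 = 150.47 mm.

x̄ = 65.00 mm, ȳ = 150.47 mm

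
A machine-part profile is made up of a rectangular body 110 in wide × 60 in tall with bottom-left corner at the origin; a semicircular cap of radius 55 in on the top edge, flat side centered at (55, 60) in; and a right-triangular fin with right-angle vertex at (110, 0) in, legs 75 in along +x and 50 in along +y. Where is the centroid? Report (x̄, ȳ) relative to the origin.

x̄ = 66.34 in, ȳ = 47.27 in

rectangular body: A = 110 × 60 = 6600.00, centroid at (55.00, 30.00).
semicircular top: A = ½π·55² = 4751.66, centroid at (55.00, 83.34).
triangular fin: A = ½·75·50 = 1875.00, centroid at (135.00, 16.67).
ΣA = 13226.66 in², ΣAx̄ = 877466.24 in³, ΣAȳ = 625266.20 in³.
x̄ = 877466.24/13226.66 = 66.34 in; ȳ = 625266.20/13226.66 = 47.27 in.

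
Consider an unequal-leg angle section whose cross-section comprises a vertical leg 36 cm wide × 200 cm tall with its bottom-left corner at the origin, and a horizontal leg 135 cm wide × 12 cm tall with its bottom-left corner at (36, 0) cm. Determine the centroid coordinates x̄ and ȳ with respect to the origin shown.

x̄ = 33.70 cm, ȳ = 82.73 cm

vertical leg: A = 36 × 200 = 7200.00, centroid at (18.00, 100.00).
horizontal leg: A = 135 × 12 = 1620.00, centroid at (103.50, 6.00).
ΣA = 8820.00 cm²
ΣAx̄ = (7200.00)(18.00) + (1620.00)(103.50) = 297270.00 cm³
ΣAȳ = (7200.00)(100.00) + (1620.00)(6.00) = 729720.00 cm³
x̄ = 297270.00 / 8820.00 = 33.70 cm
ȳ = 729720.00 / 8820.00 = 82.73 cm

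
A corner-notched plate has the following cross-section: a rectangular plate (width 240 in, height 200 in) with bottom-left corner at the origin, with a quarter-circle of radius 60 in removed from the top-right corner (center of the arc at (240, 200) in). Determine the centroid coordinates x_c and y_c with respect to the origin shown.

plate: A = 240 × 200 = 48000.00, centroid at (120.00, 100.00).
removed quarter-circle: A = −¼π·60² = -2827.43, centroid at (214.54, 174.54).
ΣA = 45172.57 in²
ΣAx_c = (48000.00)(120.00) + (-2827.43)(214.54) = 5153415.99 in³
ΣAy_c = (48000.00)(100.00) + (-2827.43)(174.54) = 4306513.32 in³
x_c = 5153415.99 / 45172.57 = 114.08 in
y_c = 4306513.32 / 45172.57 = 95.33 in

x_c = 114.08 in, y_c = 95.33 in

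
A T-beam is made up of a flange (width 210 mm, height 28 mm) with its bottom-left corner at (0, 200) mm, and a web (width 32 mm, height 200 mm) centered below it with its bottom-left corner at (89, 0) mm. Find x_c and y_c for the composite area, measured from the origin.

x_c = 105.00 mm, y_c = 154.59 mm

Part | A | x̄ᵢ | ȳᵢ | A·x̄ᵢ | A·ȳᵢ
web | 6400.00 | 105.00 | 100.00 | 672000.00 | 640000.00
flange | 5880.00 | 105.00 | 214.00 | 617400.00 | 1258320.00
Σ | 12280.00 |  |  | 1289400.00 | 1898320.00
x_c = 1289400.00 / 12280.00 = 105.00 mm
y_c = 1898320.00 / 12280.00 = 154.59 mm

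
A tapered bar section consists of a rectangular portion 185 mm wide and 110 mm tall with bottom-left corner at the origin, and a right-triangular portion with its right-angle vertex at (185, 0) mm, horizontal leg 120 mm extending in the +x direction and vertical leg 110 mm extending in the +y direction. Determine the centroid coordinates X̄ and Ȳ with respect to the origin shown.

X̄ = 124.95 mm, Ȳ = 50.51 mm

Part | A | x̄ᵢ | ȳᵢ | A·x̄ᵢ | A·ȳᵢ
rectangular portion | 20350.00 | 92.50 | 55.00 | 1882375.00 | 1119250.00
triangular portion | 6600.00 | 225.00 | 36.67 | 1485000.00 | 242000.00
Σ | 26950.00 |  |  | 3367375.00 | 1361250.00
X̄ = 3367375.00 / 26950.00 = 124.95 mm
Ȳ = 1361250.00 / 26950.00 = 50.51 mm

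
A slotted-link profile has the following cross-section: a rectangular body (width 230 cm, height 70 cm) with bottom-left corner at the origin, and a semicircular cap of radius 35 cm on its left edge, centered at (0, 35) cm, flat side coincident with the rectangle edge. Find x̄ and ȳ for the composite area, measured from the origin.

x̄ = 101.14 cm, ȳ = 35.00 cm

Part | A | x̄ᵢ | ȳᵢ | A·x̄ᵢ | A·ȳᵢ
rectangular body | 16100.00 | 115.00 | 35.00 | 1851500.00 | 563500.00
semicircular end | 1924.23 | -14.85 | 35.00 | -28583.33 | 67347.89
Σ | 18024.23 |  |  | 1822916.67 | 630847.89
x̄ = 1822916.67 / 18024.23 = 101.14 cm
ȳ = 630847.89 / 18024.23 = 35.00 cm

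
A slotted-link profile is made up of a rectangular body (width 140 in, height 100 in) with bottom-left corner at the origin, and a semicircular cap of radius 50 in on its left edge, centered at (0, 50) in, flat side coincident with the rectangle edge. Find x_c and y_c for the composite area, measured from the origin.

x_c = 50.02 in, y_c = 50.00 in

Part | A | x̄ᵢ | ȳᵢ | A·x̄ᵢ | A·ȳᵢ
rectangular body | 14000.00 | 70.00 | 50.00 | 980000.00 | 700000.00
semicircular end | 3926.99 | -21.22 | 50.00 | -83333.33 | 196349.54
Σ | 17926.99 |  |  | 896666.67 | 896349.54
x_c = 896666.67 / 17926.99 = 50.02 in
y_c = 896349.54 / 17926.99 = 50.00 in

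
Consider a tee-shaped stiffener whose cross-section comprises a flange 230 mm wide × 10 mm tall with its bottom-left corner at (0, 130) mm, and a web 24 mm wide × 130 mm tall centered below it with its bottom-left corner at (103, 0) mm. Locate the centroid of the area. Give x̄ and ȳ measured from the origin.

Part | A | x̄ᵢ | ȳᵢ | A·x̄ᵢ | A·ȳᵢ
web | 3120.00 | 115.00 | 65.00 | 358800.00 | 202800.00
flange | 2300.00 | 115.00 | 135.00 | 264500.00 | 310500.00
Σ | 5420.00 |  |  | 623300.00 | 513300.00
x̄ = 623300.00 / 5420.00 = 115.00 mm
ȳ = 513300.00 / 5420.00 = 94.70 mm

x̄ = 115.00 mm, ȳ = 94.70 mm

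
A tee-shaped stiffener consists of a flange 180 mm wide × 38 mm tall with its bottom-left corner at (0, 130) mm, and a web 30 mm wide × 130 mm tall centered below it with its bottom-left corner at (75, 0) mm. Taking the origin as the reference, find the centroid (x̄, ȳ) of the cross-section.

web: A = 30 × 130 = 3900.00, centroid at (90.00, 65.00).
flange: A = 180 × 38 = 6840.00, centroid at (90.00, 149.00).
ΣA = 10740.00 mm²
ΣAx̄ = (3900.00)(90.00) + (6840.00)(90.00) = 966600.00 mm³
ΣAȳ = (3900.00)(65.00) + (6840.00)(149.00) = 1272660.00 mm³
x̄ = 966600.00 / 10740.00 = 90.00 mm
ȳ = 1272660.00 / 10740.00 = 118.50 mm

x̄ = 90.00 mm, ȳ = 118.50 mm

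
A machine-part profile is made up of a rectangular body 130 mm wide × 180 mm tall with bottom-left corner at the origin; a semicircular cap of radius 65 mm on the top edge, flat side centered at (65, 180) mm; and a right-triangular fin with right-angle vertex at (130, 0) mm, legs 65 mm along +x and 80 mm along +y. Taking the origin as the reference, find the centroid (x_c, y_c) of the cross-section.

rectangular body: A = 130 × 180 = 23400.00, centroid at (65.00, 90.00).
semicircular top: A = ½π·65² = 6636.61, centroid at (65.00, 207.59).
triangular fin: A = ½·65·80 = 2600.00, centroid at (151.67, 26.67).
ΣA = 32636.61 mm²
ΣAx_c = (23400.00)(65.00) + (6636.61)(65.00) + (2600.00)(151.67) = 2346713.27 mm³
ΣAy_c = (23400.00)(90.00) + (6636.61)(207.59) + (2600.00)(26.67) = 3553007.27 mm³
x_c = 2346713.27 / 32636.61 = 71.90 mm
y_c = 3553007.27 / 32636.61 = 108.87 mm

x_c = 71.90 mm, y_c = 108.87 mm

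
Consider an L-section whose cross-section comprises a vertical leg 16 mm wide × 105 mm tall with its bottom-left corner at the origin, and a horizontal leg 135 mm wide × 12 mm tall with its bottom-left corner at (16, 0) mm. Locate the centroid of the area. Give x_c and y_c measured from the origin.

x_c = 45.06 mm, y_c = 29.67 mm

Part | A | x̄ᵢ | ȳᵢ | A·x̄ᵢ | A·ȳᵢ
vertical leg | 1680.00 | 8.00 | 52.50 | 13440.00 | 88200.00
horizontal leg | 1620.00 | 83.50 | 6.00 | 135270.00 | 9720.00
Σ | 3300.00 |  |  | 148710.00 | 97920.00
x_c = 148710.00 / 3300.00 = 45.06 mm
y_c = 97920.00 / 3300.00 = 29.67 mm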